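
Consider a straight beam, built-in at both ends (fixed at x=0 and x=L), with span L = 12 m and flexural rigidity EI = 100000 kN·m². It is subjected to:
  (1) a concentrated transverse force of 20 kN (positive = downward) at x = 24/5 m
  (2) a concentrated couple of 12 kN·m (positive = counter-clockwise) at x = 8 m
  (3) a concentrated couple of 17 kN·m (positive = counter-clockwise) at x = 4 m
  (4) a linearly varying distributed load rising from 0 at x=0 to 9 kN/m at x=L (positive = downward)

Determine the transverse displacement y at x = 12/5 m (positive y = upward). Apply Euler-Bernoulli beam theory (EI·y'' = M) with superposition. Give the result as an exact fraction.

Load 1 — point force P=20 kN at a=24/5 m (b=L-a=36/5):
  y_1 = -Pb²x²(3aL-(3a+b)x)/(6L³EI)  [x≤a] = -20·(36/5)²·(12/5)²·(3·(24/5)·12-(3·(24/5)+(36/5))·(12/5))/(6·12³·100000) = -6804/9765625 m
Load 2 — applied couple M₀=12 kN·m at a=8 m (b=L-a=4):
  y_2 = (R_Ax³/6 - M_Ax²/2)/EI  [x≤a] with R_A=4/3, M_A=4 = ((4/3)·(12/5)³/6 - 4·(12/5)²/2)/100000 = -33/390625 m
Load 3 — applied couple M₀=17 kN·m at a=4 m (b=L-a=8):
  y_3 = (R_Ax³/6 - M_Ax²/2)/EI  [x≤a] with R_A=17/9, M_A=0 = ((17/9)·(12/5)³/6 - 0·(12/5)²/2)/100000 = 17/390625 m
Load 4 — triangular load w₀=9 kN/m (0→w₀ over full span):
  y_4 = -w₀x²(L-x)²(x+2L)/(120LEI) = -9·(12/5)²·(12-(12/5))²·((12/5)+2·12)/(120·12·100000) = -42768/48828125 m
Superposition: y = Σ y_i = -78788/48828125 m ≈ -0.001614 m

y(12/5) = -78788/48828125 m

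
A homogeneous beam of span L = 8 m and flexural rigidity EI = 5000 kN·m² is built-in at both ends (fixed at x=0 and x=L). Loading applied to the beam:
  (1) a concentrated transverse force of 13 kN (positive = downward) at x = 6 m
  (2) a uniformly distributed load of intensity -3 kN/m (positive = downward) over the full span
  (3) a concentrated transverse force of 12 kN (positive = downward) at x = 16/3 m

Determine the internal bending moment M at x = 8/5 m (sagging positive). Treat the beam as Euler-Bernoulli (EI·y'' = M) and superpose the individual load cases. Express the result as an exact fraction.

Load 1 — point force P=13 kN at a=6 m (b=L-a=2):
  M_1 = Pb²(3a+b)x/L³ - Pab²/L²  [x≤a] = 13·2²·(3·6+2)·(8/5)/8³ - 13·6·2²/8² = -13/8 kN·m
Load 2 — uniform load w=-3 kN/m over full span:
  M_2 = wLx/2 - wL²/12 - wx²/2 = (-3)·8·(8/5)/2 - (-3)·8²/12 - (-3)·(8/5)²/2 = 16/25 kN·m
Load 3 — point force P=12 kN at a=16/3 m (b=L-a=8/3):
  M_3 = Pb²(3a+b)x/L³ - Pab²/L²  [x≤a] = 12·(8/3)²·(3·(16/3)+(8/3))·(8/5)/8³ - 12·(16/3)·(8/3)²/8² = -32/15 kN·m
Superposition: M = Σ M_i = -1871/600 kN·m ≈ -3.118333 kN·m

M(8/5) = -1871/600 kN·m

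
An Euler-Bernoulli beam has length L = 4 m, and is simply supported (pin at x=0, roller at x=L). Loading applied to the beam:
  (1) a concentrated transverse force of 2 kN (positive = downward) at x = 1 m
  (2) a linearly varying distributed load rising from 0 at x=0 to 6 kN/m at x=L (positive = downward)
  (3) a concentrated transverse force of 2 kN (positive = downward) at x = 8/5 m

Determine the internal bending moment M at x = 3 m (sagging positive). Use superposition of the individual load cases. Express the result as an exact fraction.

Load 1 — point force P=2 kN at a=1 m (b=L-a=3):
  M_1 = Pa(L-x)/L  [x>a] = 2·1·(4-3)/4 = 1/2 kN·m
Load 2 — triangular load w₀=6 kN/m (0→w₀ over full span):
  M_2 = w₀Lx/6 - w₀x³/(6L) = 6·4·3/6 - 6·3³/(6·4) = 21/4 kN·m
Load 3 — point force P=2 kN at a=8/5 m (b=L-a=12/5):
  M_3 = Pa(L-x)/L  [x>a] = 2·(8/5)·(4-3)/4 = 4/5 kN·m
Superposition: M = Σ M_i = 131/20 kN·m ≈ 6.550000 kN·m

M(3) = 131/20 kN·m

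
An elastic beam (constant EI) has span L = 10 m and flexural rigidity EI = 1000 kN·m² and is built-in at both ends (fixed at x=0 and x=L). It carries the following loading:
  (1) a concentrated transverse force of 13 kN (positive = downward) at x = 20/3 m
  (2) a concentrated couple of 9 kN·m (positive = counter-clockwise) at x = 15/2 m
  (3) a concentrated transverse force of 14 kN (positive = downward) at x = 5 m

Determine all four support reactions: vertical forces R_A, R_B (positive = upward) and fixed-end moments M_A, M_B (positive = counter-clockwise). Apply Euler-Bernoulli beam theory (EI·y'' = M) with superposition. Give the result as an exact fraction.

Load 1 — point force P=13 kN at a=20/3 m (b=L-a=10/3):
  R_A = Pb²(3a+b)/L³ = 13·(10/3)²·(3·(20/3)+(10/3))/10³ = 91/27 kN
  M_A = Pab²/L² = 13·(20/3)·(10/3)²/10² = 260/27 kN·m
  R_B = Pa²(a+3b)/L³ = 13·(20/3)²·((20/3)+3·(10/3))/10³ = 260/27 kN
  M_B = -Pa²b/L² = -13·(20/3)²·(10/3)/10² = -520/27 kN·m
Load 2 — applied couple M₀=9 kN·m at a=15/2 m (b=L-a=5/2):
  R_A = 6M₀ab/L³ = 6·9·(15/2)·(5/2)/10³ = 81/80 kN
  M_A = M₀b(2a-b)/L² = 9·(5/2)·(2·(15/2)-(5/2))/10² = 45/16 kN·m
  R_B = -6M₀ab/L³ = -6·9·(15/2)·(5/2)/10³ = -81/80 kN
  M_B = M₀a(2b-a)/L² = 9·(15/2)·(2·(5/2)-(15/2))/10² = -27/16 kN·m
Load 3 — point force P=14 kN at a=5 m (b=L-a=5):
  R_A = Pb²(3a+b)/L³ = 14·5²·(3·5+5)/10³ = 7 kN
  M_A = Pab²/L² = 14·5·5²/10² = 35/2 kN·m
  R_B = Pa²(a+3b)/L³ = 14·5²·(5+3·5)/10³ = 7 kN
  M_B = -Pa²b/L² = -14·5²·5/10² = -35/2 kN·m
Superposition: R_A = 24587/2160 kN, M_A = 12935/432 kN·m, R_B = 33733/2160 kN, M_B = -16609/432 kN·m

R_A = 24587/2160 kN, M_A = 12935/432 kN·m, R_B = 33733/2160 kN, M_B = -16609/432 kN·m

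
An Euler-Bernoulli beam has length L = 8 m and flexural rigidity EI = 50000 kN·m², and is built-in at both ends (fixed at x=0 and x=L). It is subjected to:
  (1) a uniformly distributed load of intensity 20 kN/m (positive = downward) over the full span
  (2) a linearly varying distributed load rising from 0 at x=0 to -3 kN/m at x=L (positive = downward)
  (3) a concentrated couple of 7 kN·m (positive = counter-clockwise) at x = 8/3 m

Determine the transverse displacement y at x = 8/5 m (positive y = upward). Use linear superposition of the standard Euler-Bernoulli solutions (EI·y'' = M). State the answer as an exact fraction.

Load 1 — uniform load w=20 kN/m over full span:
  y_1 = -wx²(L-x)²/(24EI) = -20·(8/5)²·(8-(8/5))²/(24·50000) = -2048/1171875 m
Load 2 — triangular load w₀=-3 kN/m (0→w₀ over full span):
  y_2 = -w₀x²(L-x)²(x+2L)/(120LEI) = -(-3)·(8/5)²·(8-(8/5))²·((8/5)+2·8)/(120·8·50000) = 5632/48828125 m
Load 3 — applied couple M₀=7 kN·m at a=8/3 m (b=L-a=16/3):
  y_3 = (R_Ax³/6 - M_Ax²/2)/EI  [x≤a] with R_A=7/6, M_A=0 = ((7/6)·(8/5)³/6 - 0·(8/5)²/2)/50000 = 56/3515625 m
Superposition: y = Σ y_i = -710312/439453125 m ≈ -0.001616 m

y(8/5) = -710312/439453125 m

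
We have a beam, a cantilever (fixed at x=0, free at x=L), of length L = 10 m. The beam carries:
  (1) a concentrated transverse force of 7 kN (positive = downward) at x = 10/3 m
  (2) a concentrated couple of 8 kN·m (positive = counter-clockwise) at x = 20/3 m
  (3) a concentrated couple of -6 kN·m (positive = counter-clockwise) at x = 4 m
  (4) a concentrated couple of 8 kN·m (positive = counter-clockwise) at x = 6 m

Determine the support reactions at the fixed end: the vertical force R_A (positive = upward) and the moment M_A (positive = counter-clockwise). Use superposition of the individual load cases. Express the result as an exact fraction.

Load 1 — point force P=7 kN at a=10/3 m (b=L-a=20/3):
  R_A = P = 7 kN
  M_A = Pa = 7·(10/3) = 70/3 kN·m
Load 2 — applied couple M₀=8 kN·m at a=20/3 m (b=L-a=10/3):
  R_A = 0 kN
  M_A = -M₀ = -8 kN·m
Load 3 — applied couple M₀=-6 kN·m at a=4 m (b=L-a=6):
  R_A = 0 kN
  M_A = -M₀ = -(-6) = 6 kN·m
Load 4 — applied couple M₀=8 kN·m at a=6 m (b=L-a=4):
  R_A = 0 kN
  M_A = -M₀ = -8 kN·m
Superposition: R_A = 7 kN, M_A = 40/3 kN·m

R_A = 7 kN, M_A = 40/3 kN·m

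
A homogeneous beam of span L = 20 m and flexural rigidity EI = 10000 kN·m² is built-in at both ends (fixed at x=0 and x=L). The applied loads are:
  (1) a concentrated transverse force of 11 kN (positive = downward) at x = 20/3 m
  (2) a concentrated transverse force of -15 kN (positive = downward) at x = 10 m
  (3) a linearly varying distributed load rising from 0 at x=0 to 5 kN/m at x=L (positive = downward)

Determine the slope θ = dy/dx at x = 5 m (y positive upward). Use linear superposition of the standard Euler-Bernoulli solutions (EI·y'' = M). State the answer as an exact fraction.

θ(5) = -1379/115200 rad

Load 1 — point force P=11 kN at a=20/3 m (b=L-a=40/3):
  θ_1 = -Pb²x(2aL-(3a+b)x)/(2L³EI)  [x≤a] = -11·(40/3)²·5·(2·(20/3)·20-(3·(20/3)+(40/3))·5)/(2·20³·10000) = -11/1800 rad
Load 2 — point force P=-15 kN at a=10 m (b=L-a=10):
  θ_2 = -Pb²x(2aL-(3a+b)x)/(2L³EI)  [x≤a] = -(-15)·10²·5·(2·10·20-(3·10+10)·5)/(2·20³·10000) = 3/320 rad
Load 3 — triangular load w₀=5 kN/m (0→w₀ over full span):
  θ_3 = -w₀(2x(L-x)(L-2x)(x+2L)+x²(L-x)²)/(120LEI) = -5·(2·5·(20-5)·(20-2·5)·(5+2·20)+5²·(20-5)²)/(120·20·10000) = -39/2560 rad
Superposition: θ = Σ θ_i = -1379/115200 rad ≈ -0.011970 rad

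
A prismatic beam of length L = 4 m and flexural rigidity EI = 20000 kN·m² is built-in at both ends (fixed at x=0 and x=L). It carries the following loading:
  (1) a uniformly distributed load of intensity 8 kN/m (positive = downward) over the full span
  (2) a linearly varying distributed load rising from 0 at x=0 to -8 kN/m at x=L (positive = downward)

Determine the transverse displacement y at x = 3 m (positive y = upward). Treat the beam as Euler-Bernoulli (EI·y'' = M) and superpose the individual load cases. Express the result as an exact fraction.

Load 1 — uniform load w=8 kN/m over full span:
  y_1 = -wx²(L-x)²/(24EI) = -8·3²·(4-3)²/(24·20000) = -3/20000 m
Load 2 — triangular load w₀=-8 kN/m (0→w₀ over full span):
  y_2 = -w₀x²(L-x)²(x+2L)/(120LEI) = -(-8)·3²·(4-3)²·(3+2·4)/(120·4·20000) = 33/400000 m
Superposition: y = Σ y_i = -27/400000 m ≈ -0.000068 m

y(3) = -27/400000 m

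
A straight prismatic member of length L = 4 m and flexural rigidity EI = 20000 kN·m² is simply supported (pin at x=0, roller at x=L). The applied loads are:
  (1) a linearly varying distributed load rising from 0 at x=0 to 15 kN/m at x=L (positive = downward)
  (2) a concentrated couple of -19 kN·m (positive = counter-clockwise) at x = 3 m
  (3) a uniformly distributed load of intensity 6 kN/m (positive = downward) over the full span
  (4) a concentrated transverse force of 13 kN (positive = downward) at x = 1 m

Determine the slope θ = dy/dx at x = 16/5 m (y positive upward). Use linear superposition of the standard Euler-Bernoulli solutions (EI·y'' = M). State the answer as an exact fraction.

Load 1 — triangular load w₀=15 kN/m (0→w₀ over full span):
  θ_1 = -w₀(7L⁴-30L²x²+15x⁴)/(360LEI) = -15·(7·4⁴-30·4²·(16/5)²+15·(16/5)⁴)/(360·4·20000) = 757/937500 rad
Load 2 — applied couple M₀=-19 kN·m at a=3 m (b=L-a=1):
  θ_2 = (M₀x²/(2L)-M₀(x-a)+C₁)/EI  [x>a] with C₁=M₀(3b²-L²)/(6L)=247/24 = ((-19)·(16/5)²/(2·4)-(-19)·((16/5)-3)+(247/24))/20000 = -6137/12000000 rad
Load 3 — uniform load w=6 kN/m over full span:
  θ_3 = -w(L³-6Lx²+4x³)/(24EI) = -6·(4³-6·4·(16/5)²+4·(16/5)³)/(24·20000) = 99/156250 rad
Load 4 — point force P=13 kN at a=1 m (b=L-a=3):
  θ_4 = -Pa(2L²-6Lx+3x²+a²)/(6LEI)  [x>a] = -13·1·(2·4²-6·4·(16/5)+3·(16/5)²+1²)/(6·4·20000) = 1417/4000000 rad
Superposition: θ = Σ θ_i = 12839/10000000 rad ≈ 0.001284 rad

θ(16/5) = 12839/10000000 rad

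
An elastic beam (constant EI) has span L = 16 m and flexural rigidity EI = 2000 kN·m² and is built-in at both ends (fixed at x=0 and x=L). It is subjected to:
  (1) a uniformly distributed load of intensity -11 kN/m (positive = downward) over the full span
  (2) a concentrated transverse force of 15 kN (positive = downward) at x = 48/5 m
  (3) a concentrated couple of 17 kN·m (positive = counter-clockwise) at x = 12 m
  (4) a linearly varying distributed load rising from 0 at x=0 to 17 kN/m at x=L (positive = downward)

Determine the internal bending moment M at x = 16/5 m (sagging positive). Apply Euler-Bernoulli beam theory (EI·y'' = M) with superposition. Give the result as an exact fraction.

Load 1 — uniform load w=-11 kN/m over full span:
  M_1 = wLx/2 - wL²/12 - wx²/2 = (-11)·16·(16/5)/2 - (-11)·16²/12 - (-11)·(16/5)²/2 = 704/75 kN·m
Load 2 — point force P=15 kN at a=48/5 m (b=L-a=32/5):
  M_2 = Pb²(3a+b)x/L³ - Pab²/L²  [x≤a] = 15·(32/5)²·(3·(48/5)+(32/5))·(16/5)/16³ - 15·(48/5)·(32/5)²/16² = -768/125 kN·m
Load 3 — applied couple M₀=17 kN·m at a=12 m (b=L-a=4):
  M_3 = R_Ax - M_A  [x≤a] with R_A=153/128, M_A=85/16 = (153/128)·(16/5) - (85/16) = -119/80 kN·m
Load 4 — triangular load w₀=17 kN/m (0→w₀ over full span):
  M_4 = 3w₀Lx/20 - w₀L²/30 - w₀x³/(6L) = 3·17·16·(16/5)/20 - 17·16²/30 - 17·(16/5)³/(6·16) = -7616/375 kN·m
Superposition: M = Σ M_i = -4453/240 kN·m ≈ -18.554167 kN·m

M(16/5) = -4453/240 kN·m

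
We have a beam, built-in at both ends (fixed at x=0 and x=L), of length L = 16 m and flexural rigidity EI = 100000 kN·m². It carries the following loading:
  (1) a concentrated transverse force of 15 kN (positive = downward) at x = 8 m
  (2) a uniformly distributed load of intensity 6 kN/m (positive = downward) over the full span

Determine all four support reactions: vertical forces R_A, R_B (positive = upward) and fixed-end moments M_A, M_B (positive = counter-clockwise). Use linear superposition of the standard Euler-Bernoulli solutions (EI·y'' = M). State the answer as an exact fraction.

Load 1 — point force P=15 kN at a=8 m (b=L-a=8):
  R_A = Pb²(3a+b)/L³ = 15·8²·(3·8+8)/16³ = 15/2 kN
  M_A = Pab²/L² = 15·8·8²/16² = 30 kN·m
  R_B = Pa²(a+3b)/L³ = 15·8²·(8+3·8)/16³ = 15/2 kN
  M_B = -Pa²b/L² = -15·8²·8/16² = -30 kN·m
Load 2 — uniform load w=6 kN/m over full span:
  R_A = wL/2 = 6·16/2 = 48 kN
  M_A = wL²/12 = 6·16²/12 = 128 kN·m
  R_B = wL/2 = 6·16/2 = 48 kN
  M_B = -wL²/12 = -6·16²/12 = -128 kN·m
Superposition: R_A = 111/2 kN, M_A = 158 kN·m, R_B = 111/2 kN, M_B = -158 kN·m

R_A = 111/2 kN, M_A = 158 kN·m, R_B = 111/2 kN, M_B = -158 kN·m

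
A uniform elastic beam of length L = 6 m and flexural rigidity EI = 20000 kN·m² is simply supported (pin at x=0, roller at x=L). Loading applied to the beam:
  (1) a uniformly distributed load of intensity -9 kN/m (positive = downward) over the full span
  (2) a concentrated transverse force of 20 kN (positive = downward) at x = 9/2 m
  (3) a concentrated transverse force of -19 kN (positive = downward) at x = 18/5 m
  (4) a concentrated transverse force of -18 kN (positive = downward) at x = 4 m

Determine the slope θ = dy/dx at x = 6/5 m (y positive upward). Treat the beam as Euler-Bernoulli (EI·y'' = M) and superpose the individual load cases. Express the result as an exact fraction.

Load 1 — uniform load w=-9 kN/m over full span:
  θ_1 = -w(L³-6Lx²+4x³)/(24EI) = -(-9)·(6³-6·6·(6/5)²+4·(6/5)³)/(24·20000) = 8019/2500000 rad
Load 2 — point force P=20 kN at a=9/2 m (b=L-a=3/2):
  θ_2 = -Pb(L²-b²-3x²)/(6LEI)  [x≤a] = -20·(3/2)·(6²-(3/2)²-3·(6/5)²)/(6·6·20000) = -981/800000 rad
Load 3 — point force P=-19 kN at a=18/5 m (b=L-a=12/5):
  θ_3 = -Pb(L²-b²-3x²)/(6LEI)  [x≤a] = -(-19)·(12/5)·(6²-(12/5)²-3·(6/5)²)/(6·6·20000) = 513/312500 rad
Load 4 — point force P=-18 kN at a=4 m (b=L-a=2):
  θ_4 = -Pb(L²-b²-3x²)/(6LEI)  [x≤a] = -(-18)·2·(6²-2²-3·(6/5)²)/(6·6·20000) = 173/125000 rad
Superposition: θ = Σ θ_i = 100139/20000000 rad ≈ 0.005007 rad

θ(6/5) = 100139/20000000 rad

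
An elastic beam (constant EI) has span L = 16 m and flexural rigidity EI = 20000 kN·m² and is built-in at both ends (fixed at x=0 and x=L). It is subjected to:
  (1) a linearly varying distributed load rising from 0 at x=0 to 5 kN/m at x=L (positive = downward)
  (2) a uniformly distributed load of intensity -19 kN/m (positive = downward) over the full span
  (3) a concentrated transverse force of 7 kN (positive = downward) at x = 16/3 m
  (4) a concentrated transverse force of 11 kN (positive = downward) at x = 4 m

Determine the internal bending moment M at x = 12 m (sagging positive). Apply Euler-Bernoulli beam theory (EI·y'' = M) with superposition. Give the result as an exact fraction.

Load 1 — triangular load w₀=5 kN/m (0→w₀ over full span):
  M_1 = 3w₀Lx/20 - w₀L²/30 - w₀x³/(6L) = 3·5·16·12/20 - 5·16²/30 - 5·12³/(6·16) = 34/3 kN·m
Load 2 — uniform load w=-19 kN/m over full span:
  M_2 = wLx/2 - wL²/12 - wx²/2 = (-19)·16·12/2 - (-19)·16²/12 - (-19)·12²/2 = -152/3 kN·m
Load 3 — point force P=7 kN at a=16/3 m (b=L-a=32/3):
  M_3 = Pa²(a+3b)(L-x)/L³ - Pa²b/L²  [x>a] = 7·(16/3)²·((16/3)+3·(32/3))·(16-12)/16³ - 7·(16/3)²·(32/3)/16² = -28/27 kN·m
Load 4 — point force P=11 kN at a=4 m (b=L-a=12):
  M_4 = Pa²(a+3b)(L-x)/L³ - Pa²b/L²  [x>a] = 11·4²·(4+3·12)·(16-12)/16³ - 11·4²·12/16² = -11/8 kN·m
Superposition: M = Σ M_i = -9017/216 kN·m ≈ -41.745370 kN·m

M(12) = -9017/216 kN·m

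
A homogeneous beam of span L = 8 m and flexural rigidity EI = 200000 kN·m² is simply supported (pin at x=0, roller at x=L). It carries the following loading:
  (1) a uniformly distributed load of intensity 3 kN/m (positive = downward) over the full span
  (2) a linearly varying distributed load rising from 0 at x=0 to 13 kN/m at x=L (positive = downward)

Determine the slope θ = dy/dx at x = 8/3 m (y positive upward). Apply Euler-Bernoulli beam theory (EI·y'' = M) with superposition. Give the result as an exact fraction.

θ(8/3) = -1937/3796875 rad

Load 1 — uniform load w=3 kN/m over full span:
  θ_1 = -w(L³-6Lx²+4x³)/(24EI) = -3·(8³-6·8·(8/3)²+4·(8/3)³)/(24·200000) = -13/84375 rad
Load 2 — triangular load w₀=13 kN/m (0→w₀ over full span):
  θ_2 = -w₀(7L⁴-30L²x²+15x⁴)/(360LEI) = -13·(7·8⁴-30·8²·(8/3)²+15·(8/3)⁴)/(360·8·200000) = -1352/3796875 rad
Superposition: θ = Σ θ_i = -1937/3796875 rad ≈ -0.000510 rad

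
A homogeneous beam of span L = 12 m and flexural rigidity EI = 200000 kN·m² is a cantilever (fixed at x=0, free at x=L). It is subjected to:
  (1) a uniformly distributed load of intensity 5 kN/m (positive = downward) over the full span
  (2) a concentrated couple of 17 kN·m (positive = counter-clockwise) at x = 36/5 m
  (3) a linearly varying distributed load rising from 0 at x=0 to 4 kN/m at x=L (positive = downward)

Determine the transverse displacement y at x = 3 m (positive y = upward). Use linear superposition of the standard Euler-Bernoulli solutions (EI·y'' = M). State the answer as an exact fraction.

Load 1 — uniform load w=5 kN/m over full span:
  y_1 = -wx²(x²-4Lx+6L²)/(24EI) = -5·3²·(3²-4·12·3+6·12²)/(24·200000) = -2187/320000 m
Load 2 — applied couple M₀=17 kN·m at a=36/5 m (b=L-a=24/5):
  y_2 = M₀x²/(2EI)  [x≤a] = 17·3²/(2·200000) = 153/400000 m
Load 3 — triangular load w₀=4 kN/m (0→w₀ over full span):
  y_3 = (w₀Lx³/12-w₀L²x²/6-w₀x⁵/(120L))/EI = (4·12·3³/12-4·12²·3²/6-4·3⁵/(120·12))/200000 = -30267/8000000 m
Superposition: y = Σ y_i = -40941/4000000 m ≈ -0.010235 m

y(3) = -40941/4000000 m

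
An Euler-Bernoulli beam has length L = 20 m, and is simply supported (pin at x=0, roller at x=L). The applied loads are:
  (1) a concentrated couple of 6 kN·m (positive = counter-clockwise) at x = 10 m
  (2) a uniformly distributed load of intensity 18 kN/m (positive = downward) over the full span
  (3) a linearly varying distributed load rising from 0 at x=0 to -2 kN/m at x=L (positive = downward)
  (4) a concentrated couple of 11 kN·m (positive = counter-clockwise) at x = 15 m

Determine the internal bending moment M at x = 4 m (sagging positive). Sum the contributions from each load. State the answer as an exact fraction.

M(4) = 2769/5 kN·m

Load 1 — applied couple M₀=6 kN·m at a=10 m (b=L-a=10):
  M_1 = M₀x/L  [x≤a] = 6·4/20 = 6/5 kN·m
Load 2 — uniform load w=18 kN/m over full span:
  M_2 = wx(L-x)/2 = 18·4·(20-4)/2 = 576 kN·m
Load 3 — triangular load w₀=-2 kN/m (0→w₀ over full span):
  M_3 = w₀Lx/6 - w₀x³/(6L) = (-2)·20·4/6 - (-2)·4³/(6·20) = -128/5 kN·m
Load 4 — applied couple M₀=11 kN·m at a=15 m (b=L-a=5):
  M_4 = M₀x/L  [x≤a] = 11·4/20 = 11/5 kN·m
Superposition: M = Σ M_i = 2769/5 kN·m ≈ 553.800000 kN·m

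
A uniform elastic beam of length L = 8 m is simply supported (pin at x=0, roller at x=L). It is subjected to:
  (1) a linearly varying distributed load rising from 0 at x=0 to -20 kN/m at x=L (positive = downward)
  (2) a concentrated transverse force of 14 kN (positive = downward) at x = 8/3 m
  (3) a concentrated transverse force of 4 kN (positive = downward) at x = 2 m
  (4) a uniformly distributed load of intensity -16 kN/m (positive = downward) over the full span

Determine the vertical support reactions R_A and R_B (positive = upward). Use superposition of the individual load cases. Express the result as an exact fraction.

R_A = -235/3 kN, R_B = -335/3 kN

Load 1 — triangular load w₀=-20 kN/m (0→w₀ over full span):
  R_A = w₀L/6 = (-20)·8/6 = -80/3 kN
  R_B = w₀L/3 = (-20)·8/3 = -160/3 kN
Load 2 — point force P=14 kN at a=8/3 m (b=L-a=16/3):
  R_A = Pb/L = 14·(16/3)/8 = 28/3 kN
  R_B = Pa/L = 14·(8/3)/8 = 14/3 kN
Load 3 — point force P=4 kN at a=2 m (b=L-a=6):
  R_A = Pb/L = 4·6/8 = 3 kN
  R_B = Pa/L = 4·2/8 = 1 kN
Load 4 — uniform load w=-16 kN/m over full span:
  R_A = wL/2 = (-16)·8/2 = -64 kN
  R_B = wL/2 = (-16)·8/2 = -64 kN
Superposition: R_A = -235/3 kN, R_B = -335/3 kN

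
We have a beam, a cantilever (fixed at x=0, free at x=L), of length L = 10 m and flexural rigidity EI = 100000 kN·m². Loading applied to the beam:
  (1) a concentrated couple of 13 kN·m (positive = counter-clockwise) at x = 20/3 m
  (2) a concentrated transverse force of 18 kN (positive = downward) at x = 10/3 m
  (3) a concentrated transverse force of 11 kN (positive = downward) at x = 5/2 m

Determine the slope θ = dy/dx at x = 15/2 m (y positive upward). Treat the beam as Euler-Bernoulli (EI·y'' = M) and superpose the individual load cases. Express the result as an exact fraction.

θ(15/2) = -229/480000 rad

Load 1 — applied couple M₀=13 kN·m at a=20/3 m (b=L-a=10/3):
  θ_1 = M₀a/EI  [x>a] = 13·(20/3)/100000 = 13/15000 rad
Load 2 — point force P=18 kN at a=10/3 m (b=L-a=20/3):
  θ_2 = -Pa²/(2EI)  [x>a] = -18·(10/3)²/(2·100000) = -1/1000 rad
Load 3 — point force P=11 kN at a=5/2 m (b=L-a=15/2):
  θ_3 = -Pa²/(2EI)  [x>a] = -11·(5/2)²/(2·100000) = -11/32000 rad
Superposition: θ = Σ θ_i = -229/480000 rad ≈ -0.000477 rad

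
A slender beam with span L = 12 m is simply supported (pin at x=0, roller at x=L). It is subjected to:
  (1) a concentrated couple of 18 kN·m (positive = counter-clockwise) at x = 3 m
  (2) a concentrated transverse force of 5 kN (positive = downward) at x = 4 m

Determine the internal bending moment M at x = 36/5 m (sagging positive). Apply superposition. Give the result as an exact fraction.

Load 1 — applied couple M₀=18 kN·m at a=3 m (b=L-a=9):
  M_1 = M₀x/L - M₀  [x>a] = 18·(36/5)/12 - 18 = -36/5 kN·m
Load 2 — point force P=5 kN at a=4 m (b=L-a=8):
  M_2 = Pa(L-x)/L  [x>a] = 5·4·(12-(36/5))/12 = 8 kN·m
Superposition: M = Σ M_i = 4/5 kN·m ≈ 0.800000 kN·m

M(36/5) = 4/5 kN·m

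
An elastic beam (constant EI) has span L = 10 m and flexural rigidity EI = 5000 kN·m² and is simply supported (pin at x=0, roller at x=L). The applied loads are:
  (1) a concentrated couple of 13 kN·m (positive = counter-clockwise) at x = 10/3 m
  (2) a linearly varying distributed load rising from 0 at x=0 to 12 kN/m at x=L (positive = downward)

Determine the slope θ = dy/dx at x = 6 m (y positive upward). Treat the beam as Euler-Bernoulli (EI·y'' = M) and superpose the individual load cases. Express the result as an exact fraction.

θ(6) = 1301/112500 rad

Load 1 — applied couple M₀=13 kN·m at a=10/3 m (b=L-a=20/3):
  θ_1 = (M₀x²/(2L)-M₀(x-a)+C₁)/EI  [x>a] with C₁=M₀(3b²-L²)/(6L)=65/9 = (13·6²/(2·10)-13·(6-(10/3))+(65/9))/5000 = -91/112500 rad
Load 2 — triangular load w₀=12 kN/m (0→w₀ over full span):
  θ_2 = -w₀(7L⁴-30L²x²+15x⁴)/(360LEI) = -12·(7·10⁴-30·10²·6²+15·6⁴)/(360·10·5000) = 116/9375 rad
Superposition: θ = Σ θ_i = 1301/112500 rad ≈ 0.011564 rad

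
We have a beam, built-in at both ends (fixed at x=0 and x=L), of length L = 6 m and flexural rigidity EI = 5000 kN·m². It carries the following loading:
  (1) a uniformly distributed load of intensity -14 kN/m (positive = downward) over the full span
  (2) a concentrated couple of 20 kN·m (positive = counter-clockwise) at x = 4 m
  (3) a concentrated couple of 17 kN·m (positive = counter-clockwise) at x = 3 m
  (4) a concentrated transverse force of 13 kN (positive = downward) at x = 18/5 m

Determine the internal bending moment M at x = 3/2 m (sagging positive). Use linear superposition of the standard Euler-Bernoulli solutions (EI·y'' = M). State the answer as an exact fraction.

M(3/2) = -3749/1000 kN·m

Load 1 — uniform load w=-14 kN/m over full span:
  M_1 = wLx/2 - wL²/12 - wx²/2 = (-14)·6·(3/2)/2 - (-14)·6²/12 - (-14)·(3/2)²/2 = -21/4 kN·m
Load 2 — applied couple M₀=20 kN·m at a=4 m (b=L-a=2):
  M_2 = R_Ax - M_A  [x≤a] with R_A=40/9, M_A=20/3 = (40/9)·(3/2) - (20/3) = 0 kN·m
Load 3 — applied couple M₀=17 kN·m at a=3 m (b=L-a=3):
  M_3 = R_Ax - M_A  [x≤a] with R_A=17/4, M_A=17/4 = (17/4)·(3/2) - (17/4) = 17/8 kN·m
Load 4 — point force P=13 kN at a=18/5 m (b=L-a=12/5):
  M_4 = Pb²(3a+b)x/L³ - Pab²/L²  [x≤a] = 13·(12/5)²·(3·(18/5)+(12/5))·(3/2)/6³ - 13·(18/5)·(12/5)²/6² = -78/125 kN·m
Superposition: M = Σ M_i = -3749/1000 kN·m ≈ -3.749000 kN·m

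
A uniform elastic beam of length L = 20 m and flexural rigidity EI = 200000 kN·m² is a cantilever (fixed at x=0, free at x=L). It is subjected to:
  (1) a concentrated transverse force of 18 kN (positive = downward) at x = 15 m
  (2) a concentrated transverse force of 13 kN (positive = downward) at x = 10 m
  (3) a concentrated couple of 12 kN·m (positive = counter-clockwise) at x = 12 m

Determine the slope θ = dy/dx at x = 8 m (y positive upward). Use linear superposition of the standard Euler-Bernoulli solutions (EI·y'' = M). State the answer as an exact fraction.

θ(8) = -33/3125 rad

Load 1 — point force P=18 kN at a=15 m (b=L-a=5):
  θ_1 = -Px(2a-x)/(2EI)  [x≤a] = -18·8·(2·15-8)/(2·200000) = -99/12500 rad
Load 2 — point force P=13 kN at a=10 m (b=L-a=10):
  θ_2 = -Px(2a-x)/(2EI)  [x≤a] = -13·8·(2·10-8)/(2·200000) = -39/12500 rad
Load 3 — applied couple M₀=12 kN·m at a=12 m (b=L-a=8):
  θ_3 = M₀x/EI  [x≤a] = 12·8/200000 = 3/6250 rad
Superposition: θ = Σ θ_i = -33/3125 rad ≈ -0.010560 rad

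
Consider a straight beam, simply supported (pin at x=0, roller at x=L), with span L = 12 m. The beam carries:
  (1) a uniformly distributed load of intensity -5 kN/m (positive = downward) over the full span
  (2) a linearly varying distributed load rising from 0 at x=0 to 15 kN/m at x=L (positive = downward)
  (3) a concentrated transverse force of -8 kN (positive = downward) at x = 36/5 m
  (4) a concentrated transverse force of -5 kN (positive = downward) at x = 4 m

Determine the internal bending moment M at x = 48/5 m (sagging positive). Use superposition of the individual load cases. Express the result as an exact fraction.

Load 1 — uniform load w=-5 kN/m over full span:
  M_1 = wx(L-x)/2 = (-5)·(48/5)·(12-(48/5))/2 = -288/5 kN·m
Load 2 — triangular load w₀=15 kN/m (0→w₀ over full span):
  M_2 = w₀Lx/6 - w₀x³/(6L) = 15·12·(48/5)/6 - 15·(48/5)³/(6·12) = 2592/25 kN·m
Load 3 — point force P=-8 kN at a=36/5 m (b=L-a=24/5):
  M_3 = Pa(L-x)/L  [x>a] = (-8)·(36/5)·(12-(48/5))/12 = -288/25 kN·m
Load 4 — point force P=-5 kN at a=4 m (b=L-a=8):
  M_4 = Pa(L-x)/L  [x>a] = (-5)·4·(12-(48/5))/12 = -4 kN·m
Superposition: M = Σ M_i = 764/25 kN·m ≈ 30.560000 kN·m

M(48/5) = 764/25 kN·m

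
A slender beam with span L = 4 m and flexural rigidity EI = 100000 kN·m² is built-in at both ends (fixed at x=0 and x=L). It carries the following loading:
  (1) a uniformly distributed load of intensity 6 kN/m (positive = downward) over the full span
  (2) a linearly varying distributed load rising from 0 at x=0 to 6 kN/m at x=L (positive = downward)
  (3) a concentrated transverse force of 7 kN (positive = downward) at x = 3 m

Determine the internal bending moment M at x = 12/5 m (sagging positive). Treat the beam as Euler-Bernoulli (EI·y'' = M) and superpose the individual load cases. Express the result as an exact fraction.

M(12/5) = 13633/2000 kN·m

Load 1 — uniform load w=6 kN/m over full span:
  M_1 = wLx/2 - wL²/12 - wx²/2 = 6·4·(12/5)/2 - 6·4²/12 - 6·(12/5)²/2 = 88/25 kN·m
Load 2 — triangular load w₀=6 kN/m (0→w₀ over full span):
  M_2 = 3w₀Lx/20 - w₀L²/30 - w₀x³/(6L) = 3·6·4·(12/5)/20 - 6·4²/30 - 6·(12/5)³/(6·4) = 248/125 kN·m
Load 3 — point force P=7 kN at a=3 m (b=L-a=1):
  M_3 = Pb²(3a+b)x/L³ - Pab²/L²  [x≤a] = 7·1²·(3·3+1)·(12/5)/4³ - 7·3·1²/4² = 21/16 kN·m
Superposition: M = Σ M_i = 13633/2000 kN·m ≈ 6.816500 kN·m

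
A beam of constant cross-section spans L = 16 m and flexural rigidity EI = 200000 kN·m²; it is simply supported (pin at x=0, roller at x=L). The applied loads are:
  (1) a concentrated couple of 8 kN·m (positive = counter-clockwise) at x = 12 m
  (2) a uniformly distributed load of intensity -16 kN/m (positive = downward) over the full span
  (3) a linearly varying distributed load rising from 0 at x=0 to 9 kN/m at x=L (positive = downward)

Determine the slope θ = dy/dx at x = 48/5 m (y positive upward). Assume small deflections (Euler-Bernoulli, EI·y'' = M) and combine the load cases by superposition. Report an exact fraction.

θ(48/5) = -287117/93750000 rad

Load 1 — applied couple M₀=8 kN·m at a=12 m (b=L-a=4):
  θ_1 = (M₀x²/(2L)+C₁)/EI  [x≤a] with C₁=M₀(3b²-L²)/(6L)=-52/3 = (8·(48/5)²/(2·16)+(-52/3))/200000 = 107/3750000 rad
Load 2 — uniform load w=-16 kN/m over full span:
  θ_2 = -w(L³-6Lx²+4x³)/(24EI) = -(-16)·(16³-6·16·(48/5)²+4·(48/5)³)/(24·200000) = -4736/1171875 rad
Load 3 — triangular load w₀=9 kN/m (0→w₀ over full span):
  θ_3 = -w₀(7L⁴-30L²x²+15x⁴)/(360LEI) = -9·(7·16⁴-30·16²·(48/5)²+15·(48/5)⁴)/(360·16·200000) = 1856/1953125 rad
Superposition: θ = Σ θ_i = -287117/93750000 rad ≈ -0.003063 rad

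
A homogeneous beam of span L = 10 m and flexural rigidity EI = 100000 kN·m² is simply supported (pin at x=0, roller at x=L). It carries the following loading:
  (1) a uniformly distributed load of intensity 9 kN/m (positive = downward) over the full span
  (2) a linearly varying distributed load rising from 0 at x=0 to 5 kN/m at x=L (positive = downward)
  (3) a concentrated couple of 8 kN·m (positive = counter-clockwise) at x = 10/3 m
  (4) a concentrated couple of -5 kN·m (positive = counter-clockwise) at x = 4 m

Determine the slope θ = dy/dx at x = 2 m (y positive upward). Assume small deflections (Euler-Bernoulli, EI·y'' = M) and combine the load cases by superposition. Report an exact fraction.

θ(2) = -2101/562500 rad

Load 1 — uniform load w=9 kN/m over full span:
  θ_1 = -w(L³-6Lx²+4x³)/(24EI) = -9·(10³-6·10·2²+4·2³)/(24·100000) = -297/100000 rad
Load 2 — triangular load w₀=5 kN/m (0→w₀ over full span):
  θ_2 = -w₀(7L⁴-30L²x²+15x⁴)/(360LEI) = -5·(7·10⁴-30·10²·2²+15·2⁴)/(360·10·100000) = -91/112500 rad
Load 3 — applied couple M₀=8 kN·m at a=10/3 m (b=L-a=20/3):
  θ_3 = (M₀x²/(2L)+C₁)/EI  [x≤a] with C₁=M₀(3b²-L²)/(6L)=40/9 = (8·2²/(2·10)+(40/9))/100000 = 17/281250 rad
Load 4 — applied couple M₀=-5 kN·m at a=4 m (b=L-a=6):
  θ_4 = (M₀x²/(2L)+C₁)/EI  [x≤a] with C₁=M₀(3b²-L²)/(6L)=-2/3 = ((-5)·2²/(2·10)+(-2/3))/100000 = -1/60000 rad
Superposition: θ = Σ θ_i = -2101/562500 rad ≈ -0.003735 rad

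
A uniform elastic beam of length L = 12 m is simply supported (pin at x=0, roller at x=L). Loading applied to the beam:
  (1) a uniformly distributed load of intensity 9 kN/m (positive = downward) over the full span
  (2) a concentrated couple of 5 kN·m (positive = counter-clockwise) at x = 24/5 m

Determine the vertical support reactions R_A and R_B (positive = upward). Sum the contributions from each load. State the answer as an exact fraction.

Load 1 — uniform load w=9 kN/m over full span:
  R_A = wL/2 = 9·12/2 = 54 kN
  R_B = wL/2 = 9·12/2 = 54 kN
Load 2 — applied couple M₀=5 kN·m at a=24/5 m (b=L-a=36/5):
  R_A = M₀/L = 5/12 kN
  R_B = -M₀/L = -5/12 kN
Superposition: R_A = 653/12 kN, R_B = 643/12 kN

R_A = 653/12 kN, R_B = 643/12 kN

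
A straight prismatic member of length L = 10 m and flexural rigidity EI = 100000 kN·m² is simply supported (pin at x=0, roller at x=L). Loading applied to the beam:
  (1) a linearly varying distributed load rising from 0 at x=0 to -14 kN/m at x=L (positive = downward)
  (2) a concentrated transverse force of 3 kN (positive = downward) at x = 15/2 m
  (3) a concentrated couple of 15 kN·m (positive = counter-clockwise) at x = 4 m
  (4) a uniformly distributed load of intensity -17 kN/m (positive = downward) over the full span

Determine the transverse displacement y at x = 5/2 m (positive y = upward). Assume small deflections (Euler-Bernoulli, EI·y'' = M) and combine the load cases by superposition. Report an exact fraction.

y(5/2) = 334793/15360000 m

Load 1 — triangular load w₀=-14 kN/m (0→w₀ over full span):
  y_1 = -w₀x(7L⁴-10L²x²+3x⁴)/(360LEI) = -(-14)·(5/2)·(7·10⁴-10·10²·(5/2)²+3·(5/2)⁴)/(360·10·100000) = 763/122880 m
Load 2 — point force P=3 kN at a=15/2 m (b=L-a=5/2):
  y_2 = -Pbx(L²-b²-x²)/(6LEI)  [x≤a] = -3·(5/2)·(5/2)·(10²-(5/2)²-(5/2)²)/(6·10·100000) = -7/25600 m
Load 3 — applied couple M₀=15 kN·m at a=4 m (b=L-a=6):
  y_3 = (M₀x³/(6L)+C₁x)/EI  [x≤a] with C₁=M₀(3b²-L²)/(6L)=2 = (15·(5/2)³/(6·10)+2·(5/2))/100000 = 57/640000 m
Load 4 — uniform load w=-17 kN/m over full span:
  y_4 = -wx(L³-2Lx²+x³)/(24EI) = -(-17)·(5/2)·(10³-2·10·(5/2)²+(5/2)³)/(24·100000) = 323/20480 m
Superposition: y = Σ y_i = 334793/15360000 m ≈ 0.021796 m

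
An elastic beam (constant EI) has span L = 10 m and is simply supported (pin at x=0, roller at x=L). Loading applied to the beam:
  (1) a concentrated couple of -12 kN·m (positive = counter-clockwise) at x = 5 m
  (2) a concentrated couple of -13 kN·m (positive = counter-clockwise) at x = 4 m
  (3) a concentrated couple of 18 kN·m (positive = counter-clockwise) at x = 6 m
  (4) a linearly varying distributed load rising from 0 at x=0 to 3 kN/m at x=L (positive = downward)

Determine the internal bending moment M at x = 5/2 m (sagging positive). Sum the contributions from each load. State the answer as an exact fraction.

M(5/2) = 319/32 kN·m

Load 1 — applied couple M₀=-12 kN·m at a=5 m (b=L-a=5):
  M_1 = M₀x/L  [x≤a] = (-12)·(5/2)/10 = -3 kN·m
Load 2 — applied couple M₀=-13 kN·m at a=4 m (b=L-a=6):
  M_2 = M₀x/L  [x≤a] = (-13)·(5/2)/10 = -13/4 kN·m
Load 3 — applied couple M₀=18 kN·m at a=6 m (b=L-a=4):
  M_3 = M₀x/L  [x≤a] = 18·(5/2)/10 = 9/2 kN·m
Load 4 — triangular load w₀=3 kN/m (0→w₀ over full span):
  M_4 = w₀Lx/6 - w₀x³/(6L) = 3·10·(5/2)/6 - 3·(5/2)³/(6·10) = 375/32 kN·m
Superposition: M = Σ M_i = 319/32 kN·m ≈ 9.968750 kN·m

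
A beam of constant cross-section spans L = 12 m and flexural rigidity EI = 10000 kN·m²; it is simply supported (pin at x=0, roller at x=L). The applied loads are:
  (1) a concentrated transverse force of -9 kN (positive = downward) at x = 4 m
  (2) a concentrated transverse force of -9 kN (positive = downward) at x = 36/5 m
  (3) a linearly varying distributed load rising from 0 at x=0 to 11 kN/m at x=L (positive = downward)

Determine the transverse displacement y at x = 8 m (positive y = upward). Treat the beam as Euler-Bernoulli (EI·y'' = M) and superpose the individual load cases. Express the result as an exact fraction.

y(8) = -58472/703125 m

Load 1 — point force P=-9 kN at a=4 m (b=L-a=8):
  y_1 = -Pa(L-x)(2Lx-a²-x²)/(6LEI)  [x>a] = -(-9)·4·(12-8)·(2·12·8-4²-8²)/(6·12·10000) = 14/625 m
Load 2 — point force P=-9 kN at a=36/5 m (b=L-a=24/5):
  y_2 = -Pa(L-x)(2Lx-a²-x²)/(6LEI)  [x>a] = -(-9)·(36/5)·(12-8)·(2·12·8-(36/5)²-8²)/(6·12·10000) = 2142/78125 m
Load 3 — triangular load w₀=11 kN/m (0→w₀ over full span):
  y_3 = -w₀x(7L⁴-10L²x²+3x⁴)/(360LEI) = -11·8·(7·12⁴-10·12²·8²+3·8⁴)/(360·12·10000) = -748/5625 m
Superposition: y = Σ y_i = -58472/703125 m ≈ -0.083160 m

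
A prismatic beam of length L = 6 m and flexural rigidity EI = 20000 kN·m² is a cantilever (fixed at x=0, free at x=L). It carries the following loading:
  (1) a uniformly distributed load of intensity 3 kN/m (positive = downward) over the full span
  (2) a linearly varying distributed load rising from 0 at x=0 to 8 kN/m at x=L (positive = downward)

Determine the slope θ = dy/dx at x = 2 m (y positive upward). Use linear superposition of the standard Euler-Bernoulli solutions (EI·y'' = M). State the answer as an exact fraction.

θ(2) = -497/45000 rad

Load 1 — uniform load w=3 kN/m over full span:
  θ_1 = -wx(x²-3Lx+3L²)/(6EI) = -3·2·(2²-3·6·2+3·6²)/(6·20000) = -19/5000 rad
Load 2 — triangular load w₀=8 kN/m (0→w₀ over full span):
  θ_2 = (w₀Lx²/4-w₀L²x/3-w₀x⁴/(24L))/EI = (8·6·2²/4-8·6²·2/3-8·2⁴/(24·6))/20000 = -163/22500 rad
Superposition: θ = Σ θ_i = -497/45000 rad ≈ -0.011044 rad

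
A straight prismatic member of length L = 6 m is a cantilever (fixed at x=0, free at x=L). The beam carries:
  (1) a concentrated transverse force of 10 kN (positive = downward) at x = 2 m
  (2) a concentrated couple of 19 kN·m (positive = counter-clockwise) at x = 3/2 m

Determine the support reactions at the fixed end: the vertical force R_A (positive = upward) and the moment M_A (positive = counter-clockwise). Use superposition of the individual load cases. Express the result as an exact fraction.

Load 1 — point force P=10 kN at a=2 m (b=L-a=4):
  R_A = P = 10 kN
  M_A = Pa = 10·2 = 20 kN·m
Load 2 — applied couple M₀=19 kN·m at a=3/2 m (b=L-a=9/2):
  R_A = 0 kN
  M_A = -M₀ = -19 kN·m
Superposition: R_A = 10 kN, M_A = 1 kN·m

R_A = 10 kN, M_A = 1 kN·m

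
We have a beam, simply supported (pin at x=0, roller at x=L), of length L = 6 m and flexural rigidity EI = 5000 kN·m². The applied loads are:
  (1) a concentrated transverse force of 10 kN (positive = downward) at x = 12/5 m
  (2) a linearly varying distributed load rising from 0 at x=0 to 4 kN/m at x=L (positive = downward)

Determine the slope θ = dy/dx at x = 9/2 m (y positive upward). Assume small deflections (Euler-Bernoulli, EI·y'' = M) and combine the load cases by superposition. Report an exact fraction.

Load 1 — point force P=10 kN at a=12/5 m (b=L-a=18/5):
  θ_1 = -Pa(2L²-6Lx+3x²+a²)/(6LEI)  [x>a] = -10·(12/5)·(2·6²-6·6·(9/2)+3·(9/2)²+(12/5)²)/(6·6·5000) = 783/250000 rad
Load 2 — triangular load w₀=4 kN/m (0→w₀ over full span):
  θ_2 = -w₀(7L⁴-30L²x²+15x⁴)/(360LEI) = -4·(7·6⁴-30·6²·(9/2)²+15·(9/2)⁴)/(360·6·5000) = 3939/1600000 rad
Superposition: θ = Σ θ_i = 44751/8000000 rad ≈ 0.005594 rad

θ(9/2) = 44751/8000000 rad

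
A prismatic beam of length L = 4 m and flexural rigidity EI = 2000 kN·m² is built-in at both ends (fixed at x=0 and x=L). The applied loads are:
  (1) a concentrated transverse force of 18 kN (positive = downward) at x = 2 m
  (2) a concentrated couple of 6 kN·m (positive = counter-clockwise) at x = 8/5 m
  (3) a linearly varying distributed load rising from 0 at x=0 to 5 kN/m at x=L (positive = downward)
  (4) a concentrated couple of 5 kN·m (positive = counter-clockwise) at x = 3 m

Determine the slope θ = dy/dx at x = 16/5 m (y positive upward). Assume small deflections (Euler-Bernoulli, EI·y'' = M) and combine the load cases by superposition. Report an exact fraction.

θ(16/5) = 5663/1875000 rad

Load 1 — point force P=18 kN at a=2 m (b=L-a=2):
  θ_1 = Pa²(L-x)(2bL-(3b+a)(L-x))/(2L³EI)  [x>a] = 18·2²·(4-(16/5))·(2·2·4-(3·2+2)·(4-(16/5)))/(2·4³·2000) = 27/12500 rad
Load 2 — applied couple M₀=6 kN·m at a=8/5 m (b=L-a=12/5):
  θ_2 = (R_Ax²/2 - M_Ax - M₀(x-a))/EI  [x>a] with R_A=54/25, M_A=18/25 = ((54/25)·(16/5)²/2 - (18/25)·(16/5) - 6·((16/5)-(8/5)))/2000 = -33/78125 rad
Load 3 — triangular load w₀=5 kN/m (0→w₀ over full span):
  θ_3 = -w₀(2x(L-x)(L-2x)(x+2L)+x²(L-x)²)/(120LEI) = -5·(2·(16/5)·(4-(16/5))·(4-2·(16/5))·((16/5)+2·4)+(16/5)²·(4-(16/5))²)/(120·4·2000) = 32/46875 rad
Load 4 — applied couple M₀=5 kN·m at a=3 m (b=L-a=1):
  θ_4 = (R_Ax²/2 - M_Ax - M₀(x-a))/EI  [x>a] with R_A=45/32, M_A=25/16 = ((45/32)·(16/5)²/2 - (25/16)·(16/5) - 5·((16/5)-3))/2000 = 3/5000 rad
Superposition: θ = Σ θ_i = 5663/1875000 rad ≈ 0.003020 rad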